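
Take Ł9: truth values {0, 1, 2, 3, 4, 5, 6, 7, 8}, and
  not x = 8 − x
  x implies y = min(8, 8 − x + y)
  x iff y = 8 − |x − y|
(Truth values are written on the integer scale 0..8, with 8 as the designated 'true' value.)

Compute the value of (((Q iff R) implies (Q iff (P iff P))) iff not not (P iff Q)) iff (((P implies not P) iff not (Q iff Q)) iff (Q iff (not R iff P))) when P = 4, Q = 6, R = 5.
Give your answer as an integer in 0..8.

Q iff R = 6 iff 5 = 7
P iff P = 4 iff 4 = 8
Q iff (P iff P) = 6 iff 8 = 6
(Q iff R) implies (Q iff (P iff P)) = 7 implies 6 = 7
P iff Q = 4 iff 6 = 6
not (P iff Q) = not 6 = 2
not not (P iff Q) = not 2 = 6
((Q iff R) implies (Q iff (P iff P))) iff not not (P iff Q) = 7 iff 6 = 7
not P = not 4 = 4
P implies not P = 4 implies 4 = 8
Q iff Q = 6 iff 6 = 8
not (Q iff Q) = not 8 = 0
(P implies not P) iff not (Q iff Q) = 8 iff 0 = 0
not R = not 5 = 3
not R iff P = 3 iff 4 = 7
Q iff (not R iff P) = 6 iff 7 = 7
((P implies not P) iff not (Q iff Q)) iff (Q iff (not R iff P)) = 0 iff 7 = 1
(((Q iff R) implies (Q iff (P iff P))) iff not not (P iff Q)) iff (((P implies not P) iff not (Q iff Q)) iff (Q iff (not R iff P))) = 7 iff 1 = 2

2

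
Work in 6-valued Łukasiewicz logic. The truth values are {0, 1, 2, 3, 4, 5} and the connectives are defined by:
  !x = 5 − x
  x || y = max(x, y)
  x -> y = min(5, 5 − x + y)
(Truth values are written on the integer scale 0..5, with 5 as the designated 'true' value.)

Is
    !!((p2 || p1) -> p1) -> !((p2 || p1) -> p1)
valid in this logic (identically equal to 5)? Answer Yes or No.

No

Counterexample: take p1 = 0, p2 = 0.
p2 || p1 = 0 || 0 = 0
(p2 || p1) -> p1 = 0 -> 0 = 5
!((p2 || p1) -> p1) = !5 = 0
!!((p2 || p1) -> p1) = !0 = 5
p2 || p1 = 0 || 0 = 0
(p2 || p1) -> p1 = 0 -> 0 = 5
!((p2 || p1) -> p1) = !5 = 0
!!((p2 || p1) -> p1) -> !((p2 || p1) -> p1) = 5 -> 0 = 0
This gives 0 ≠ 5.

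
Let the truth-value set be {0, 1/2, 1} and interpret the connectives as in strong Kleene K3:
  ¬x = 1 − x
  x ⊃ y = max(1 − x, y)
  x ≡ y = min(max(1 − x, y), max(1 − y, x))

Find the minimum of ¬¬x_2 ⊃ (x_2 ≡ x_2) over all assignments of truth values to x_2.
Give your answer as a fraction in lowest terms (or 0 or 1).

1/2

Take x_2 = 1/2:
¬x_2 = ¬1/2 = 1/2
¬¬x_2 = ¬1/2 = 1/2
x_2 ≡ x_2 = 1/2 ≡ 1/2 = 1/2
¬¬x_2 ⊃ (x_2 ≡ x_2) = 1/2 ⊃ 1/2 = 1/2
No assignment yields a value below 1/2, so this is the minimum.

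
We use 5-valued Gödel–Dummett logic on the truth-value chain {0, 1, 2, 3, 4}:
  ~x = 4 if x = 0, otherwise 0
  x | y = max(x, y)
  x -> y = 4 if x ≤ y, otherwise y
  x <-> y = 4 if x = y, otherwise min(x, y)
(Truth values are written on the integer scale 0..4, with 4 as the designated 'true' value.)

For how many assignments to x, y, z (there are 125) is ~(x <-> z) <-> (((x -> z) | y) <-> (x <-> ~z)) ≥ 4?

109

value 4: 109 assignments (counts)
value 3: 2 assignments
value 2: 4 assignments
value 1: 6 assignments
value 0: 4 assignments
So 109 of the 125 assignments meet the threshold.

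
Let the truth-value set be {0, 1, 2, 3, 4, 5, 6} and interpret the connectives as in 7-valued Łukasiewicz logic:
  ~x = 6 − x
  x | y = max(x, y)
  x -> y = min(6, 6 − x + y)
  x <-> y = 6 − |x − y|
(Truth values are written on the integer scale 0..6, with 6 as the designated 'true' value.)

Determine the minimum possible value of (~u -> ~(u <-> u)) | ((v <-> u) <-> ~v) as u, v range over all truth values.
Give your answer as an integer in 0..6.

3

Take u = 3, v = 0:
~u = ~3 = 3
u <-> u = 3 <-> 3 = 6
~(u <-> u) = ~6 = 0
~u -> ~(u <-> u) = 3 -> 0 = 3
v <-> u = 0 <-> 3 = 3
~v = ~0 = 6
(v <-> u) <-> ~v = 3 <-> 6 = 3
(~u -> ~(u <-> u)) | ((v <-> u) <-> ~v) = 3 | 3 = 3
No assignment yields a value below 3, so this is the minimum.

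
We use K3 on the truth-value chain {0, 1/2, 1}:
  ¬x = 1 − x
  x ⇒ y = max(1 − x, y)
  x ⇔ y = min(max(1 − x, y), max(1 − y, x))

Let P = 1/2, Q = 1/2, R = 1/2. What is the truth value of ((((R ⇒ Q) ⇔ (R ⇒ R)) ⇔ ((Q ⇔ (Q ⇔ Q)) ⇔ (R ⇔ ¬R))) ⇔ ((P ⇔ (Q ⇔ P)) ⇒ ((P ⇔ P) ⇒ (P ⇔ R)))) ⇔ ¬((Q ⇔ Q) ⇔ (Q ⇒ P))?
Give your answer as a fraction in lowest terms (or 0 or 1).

R ⇒ Q = 1/2 ⇒ 1/2 = 1/2
R ⇒ R = 1/2 ⇒ 1/2 = 1/2
(R ⇒ Q) ⇔ (R ⇒ R) = 1/2 ⇔ 1/2 = 1/2
Q ⇔ Q = 1/2 ⇔ 1/2 = 1/2
Q ⇔ (Q ⇔ Q) = 1/2 ⇔ 1/2 = 1/2
¬R = ¬1/2 = 1/2
R ⇔ ¬R = 1/2 ⇔ 1/2 = 1/2
(Q ⇔ (Q ⇔ Q)) ⇔ (R ⇔ ¬R) = 1/2 ⇔ 1/2 = 1/2
((R ⇒ Q) ⇔ (R ⇒ R)) ⇔ ((Q ⇔ (Q ⇔ Q)) ⇔ (R ⇔ ¬R)) = 1/2 ⇔ 1/2 = 1/2
Q ⇔ P = 1/2 ⇔ 1/2 = 1/2
P ⇔ (Q ⇔ P) = 1/2 ⇔ 1/2 = 1/2
P ⇔ P = 1/2 ⇔ 1/2 = 1/2
P ⇔ R = 1/2 ⇔ 1/2 = 1/2
(P ⇔ P) ⇒ (P ⇔ R) = 1/2 ⇒ 1/2 = 1/2
(P ⇔ (Q ⇔ P)) ⇒ ((P ⇔ P) ⇒ (P ⇔ R)) = 1/2 ⇒ 1/2 = 1/2
(((R ⇒ Q) ⇔ (R ⇒ R)) ⇔ ((Q ⇔ (Q ⇔ Q)) ⇔ (R ⇔ ¬R))) ⇔ ((P ⇔ (Q ⇔ P)) ⇒ ((P ⇔ P) ⇒ (P ⇔ R))) = 1/2 ⇔ 1/2 = 1/2
Q ⇔ Q = 1/2 ⇔ 1/2 = 1/2
Q ⇒ P = 1/2 ⇒ 1/2 = 1/2
(Q ⇔ Q) ⇔ (Q ⇒ P) = 1/2 ⇔ 1/2 = 1/2
¬((Q ⇔ Q) ⇔ (Q ⇒ P)) = ¬1/2 = 1/2
((((R ⇒ Q) ⇔ (R ⇒ R)) ⇔ ((Q ⇔ (Q ⇔ Q)) ⇔ (R ⇔ ¬R))) ⇔ ((P ⇔ (Q ⇔ P)) ⇒ ((P ⇔ P) ⇒ (P ⇔ R)))) ⇔ ¬((Q ⇔ Q) ⇔ (Q ⇒ P)) = 1/2 ⇔ 1/2 = 1/2

1/2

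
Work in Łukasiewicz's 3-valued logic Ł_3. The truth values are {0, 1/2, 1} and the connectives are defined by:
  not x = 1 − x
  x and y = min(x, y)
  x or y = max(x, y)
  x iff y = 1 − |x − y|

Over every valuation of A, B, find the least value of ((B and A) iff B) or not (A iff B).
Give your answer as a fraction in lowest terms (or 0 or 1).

1/2

Take A = 0, B = 1/2:
B and A = 1/2 and 0 = 0
(B and A) iff B = 0 iff 1/2 = 1/2
A iff B = 0 iff 1/2 = 1/2
not (A iff B) = not 1/2 = 1/2
((B and A) iff B) or not (A iff B) = 1/2 or 1/2 = 1/2
No assignment yields a value below 1/2, so this is the minimum.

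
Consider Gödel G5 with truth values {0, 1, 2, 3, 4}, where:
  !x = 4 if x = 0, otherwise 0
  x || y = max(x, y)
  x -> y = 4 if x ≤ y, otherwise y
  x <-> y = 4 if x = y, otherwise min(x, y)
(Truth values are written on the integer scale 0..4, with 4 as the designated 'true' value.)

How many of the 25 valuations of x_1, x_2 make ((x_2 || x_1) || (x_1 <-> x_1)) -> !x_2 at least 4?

5

value 4: 5 assignments (counts)
value 0: 20 assignments
So 5 of the 25 assignments meet the threshold.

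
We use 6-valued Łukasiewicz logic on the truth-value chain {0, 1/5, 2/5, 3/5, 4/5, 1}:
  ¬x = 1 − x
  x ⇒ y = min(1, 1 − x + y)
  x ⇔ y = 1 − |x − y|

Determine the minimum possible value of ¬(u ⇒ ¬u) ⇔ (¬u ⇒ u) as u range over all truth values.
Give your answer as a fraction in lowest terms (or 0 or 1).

1/5

Take u = 2/5:
¬u = ¬2/5 = 3/5
u ⇒ ¬u = 2/5 ⇒ 3/5 = 1
¬(u ⇒ ¬u) = ¬1 = 0
¬u = ¬2/5 = 3/5
¬u ⇒ u = 3/5 ⇒ 2/5 = 4/5
¬(u ⇒ ¬u) ⇔ (¬u ⇒ u) = 0 ⇔ 4/5 = 1/5
No assignment yields a value below 1/5, so this is the minimum.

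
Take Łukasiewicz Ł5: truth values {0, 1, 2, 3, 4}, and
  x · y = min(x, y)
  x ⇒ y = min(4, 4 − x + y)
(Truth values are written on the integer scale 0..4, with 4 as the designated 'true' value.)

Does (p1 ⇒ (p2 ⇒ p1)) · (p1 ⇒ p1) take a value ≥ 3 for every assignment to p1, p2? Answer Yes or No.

Yes

At p1 = 1, p2 = 2, for instance:
p2 ⇒ p1 = 2 ⇒ 1 = 3
p1 ⇒ (p2 ⇒ p1) = 1 ⇒ 3 = 4
p1 ⇒ p1 = 1 ⇒ 1 = 4
(p1 ⇒ (p2 ⇒ p1)) · (p1 ⇒ p1) = 4 · 4 = 4
and checking the remaining 24 assignments likewise gives ≥ 3 in every case.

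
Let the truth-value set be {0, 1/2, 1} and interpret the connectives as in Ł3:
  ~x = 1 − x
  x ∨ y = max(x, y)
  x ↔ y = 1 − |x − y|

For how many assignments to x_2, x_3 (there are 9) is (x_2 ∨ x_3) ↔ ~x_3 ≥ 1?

3

x_2 = 0, x_3 = 0 ↦ 0  <
x_2 = 0, x_3 = 1/2 ↦ 1  ≥
x_2 = 0, x_3 = 1 ↦ 0  <
x_2 = 1/2, x_3 = 0 ↦ 1/2  <
x_2 = 1/2, x_3 = 1/2 ↦ 1  ≥
x_2 = 1/2, x_3 = 1 ↦ 0  <
x_2 = 1, x_3 = 0 ↦ 1  ≥
x_2 = 1, x_3 = 1/2 ↦ 1/2  <
x_2 = 1, x_3 = 1 ↦ 0  <
So 3 of the 9 assignments meet the threshold.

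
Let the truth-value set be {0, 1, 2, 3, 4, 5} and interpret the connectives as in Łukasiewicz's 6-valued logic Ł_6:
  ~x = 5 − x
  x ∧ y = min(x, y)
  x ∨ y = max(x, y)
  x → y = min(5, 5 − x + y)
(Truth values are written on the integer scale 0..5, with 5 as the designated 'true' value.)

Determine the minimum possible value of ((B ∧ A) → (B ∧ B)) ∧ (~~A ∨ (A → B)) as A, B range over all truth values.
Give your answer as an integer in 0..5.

3

Take A = 2, B = 0:
B ∧ A = 0 ∧ 2 = 0
B ∧ B = 0 ∧ 0 = 0
(B ∧ A) → (B ∧ B) = 0 → 0 = 5
~A = ~2 = 3
~~A = ~3 = 2
A → B = 2 → 0 = 3
~~A ∨ (A → B) = 2 ∨ 3 = 3
((B ∧ A) → (B ∧ B)) ∧ (~~A ∨ (A → B)) = 5 ∧ 3 = 3
No assignment yields a value below 3, so this is the minimum.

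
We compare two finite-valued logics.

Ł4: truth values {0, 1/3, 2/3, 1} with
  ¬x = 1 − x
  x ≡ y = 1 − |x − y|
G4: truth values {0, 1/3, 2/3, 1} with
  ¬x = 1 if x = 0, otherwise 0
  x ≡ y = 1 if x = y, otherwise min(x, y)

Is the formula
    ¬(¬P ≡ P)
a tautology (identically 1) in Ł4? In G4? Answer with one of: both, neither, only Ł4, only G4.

only G4

In Ł4: at P = 1/3 the value is 1/3 — not a tautology.
In G4: every assignment gives 1 — tautology.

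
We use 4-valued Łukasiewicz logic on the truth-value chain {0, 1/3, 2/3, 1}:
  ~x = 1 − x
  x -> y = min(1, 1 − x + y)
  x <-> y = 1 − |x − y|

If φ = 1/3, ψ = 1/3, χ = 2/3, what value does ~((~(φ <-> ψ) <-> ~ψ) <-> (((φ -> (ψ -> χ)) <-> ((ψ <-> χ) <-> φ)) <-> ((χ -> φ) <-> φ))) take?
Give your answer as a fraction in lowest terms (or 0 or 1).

φ <-> ψ = 1/3 <-> 1/3 = 1
~(φ <-> ψ) = ~1 = 0
~ψ = ~1/3 = 2/3
~(φ <-> ψ) <-> ~ψ = 0 <-> 2/3 = 1/3
ψ -> χ = 1/3 -> 2/3 = 1
φ -> (ψ -> χ) = 1/3 -> 1 = 1
ψ <-> χ = 1/3 <-> 2/3 = 2/3
(ψ <-> χ) <-> φ = 2/3 <-> 1/3 = 2/3
(φ -> (ψ -> χ)) <-> ((ψ <-> χ) <-> φ) = 1 <-> 2/3 = 2/3
χ -> φ = 2/3 -> 1/3 = 2/3
(χ -> φ) <-> φ = 2/3 <-> 1/3 = 2/3
((φ -> (ψ -> χ)) <-> ((ψ <-> χ) <-> φ)) <-> ((χ -> φ) <-> φ) = 2/3 <-> 2/3 = 1
(~(φ <-> ψ) <-> ~ψ) <-> (((φ -> (ψ -> χ)) <-> ((ψ <-> χ) <-> φ)) <-> ((χ -> φ) <-> φ)) = 1/3 <-> 1 = 1/3
~((~(φ <-> ψ) <-> ~ψ) <-> (((φ -> (ψ -> χ)) <-> ((ψ <-> χ) <-> φ)) <-> ((χ -> φ) <-> φ))) = ~1/3 = 2/3

2/3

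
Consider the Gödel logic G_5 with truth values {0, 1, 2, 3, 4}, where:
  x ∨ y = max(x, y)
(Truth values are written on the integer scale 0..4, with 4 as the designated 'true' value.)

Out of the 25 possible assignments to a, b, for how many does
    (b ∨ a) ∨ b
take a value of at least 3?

value 4: 9 assignments (counts)
value 3: 7 assignments (counts)
value 2: 5 assignments
value 1: 3 assignments
value 0: 1 assignment
So 16 of the 25 assignments meet the threshold.

16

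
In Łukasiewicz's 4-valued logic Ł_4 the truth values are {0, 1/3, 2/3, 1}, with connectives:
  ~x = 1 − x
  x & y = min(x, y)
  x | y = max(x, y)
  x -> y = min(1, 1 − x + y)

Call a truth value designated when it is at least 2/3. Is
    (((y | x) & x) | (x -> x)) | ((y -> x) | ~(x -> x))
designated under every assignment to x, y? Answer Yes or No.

Yes

x = 0, y = 0 ↦ 1
x = 0, y = 1/3 ↦ 1
x = 0, y = 2/3 ↦ 1
x = 0, y = 1 ↦ 1
x = 1/3, y = 0 ↦ 1
x = 1/3, y = 1/3 ↦ 1
x = 1/3, y = 2/3 ↦ 1
x = 1/3, y = 1 ↦ 1
x = 2/3, y = 0 ↦ 1
x = 2/3, y = 1/3 ↦ 1
x = 2/3, y = 2/3 ↦ 1
x = 2/3, y = 1 ↦ 1
x = 1, y = 0 ↦ 1
x = 1, y = 1/3 ↦ 1
x = 1, y = 2/3 ↦ 1
x = 1, y = 1 ↦ 1
Every assignment gives a value ≥ 2/3.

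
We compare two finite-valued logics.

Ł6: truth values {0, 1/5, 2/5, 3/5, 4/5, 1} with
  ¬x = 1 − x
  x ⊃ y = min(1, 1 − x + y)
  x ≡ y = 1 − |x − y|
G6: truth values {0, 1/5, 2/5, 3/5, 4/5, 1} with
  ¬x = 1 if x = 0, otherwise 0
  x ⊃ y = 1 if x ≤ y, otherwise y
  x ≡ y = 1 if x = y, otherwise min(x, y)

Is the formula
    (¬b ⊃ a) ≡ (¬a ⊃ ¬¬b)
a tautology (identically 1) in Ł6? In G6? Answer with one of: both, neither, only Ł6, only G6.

only Ł6

In Ł6: every assignment gives 1 — tautology.
In G6: at a = 1/5, b = 0 the value is 1/5 — not a tautology.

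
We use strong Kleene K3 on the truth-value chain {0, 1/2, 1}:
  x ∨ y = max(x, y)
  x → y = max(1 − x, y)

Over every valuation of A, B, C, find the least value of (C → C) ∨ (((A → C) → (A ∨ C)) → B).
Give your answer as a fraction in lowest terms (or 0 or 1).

1/2

Take A = 0, B = 0, C = 1/2:
C → C = 1/2 → 1/2 = 1/2
A → C = 0 → 1/2 = 1
A ∨ C = 0 ∨ 1/2 = 1/2
(A → C) → (A ∨ C) = 1 → 1/2 = 1/2
((A → C) → (A ∨ C)) → B = 1/2 → 0 = 1/2
(C → C) ∨ (((A → C) → (A ∨ C)) → B) = 1/2 ∨ 1/2 = 1/2
No assignment yields a value below 1/2, so this is the minimum.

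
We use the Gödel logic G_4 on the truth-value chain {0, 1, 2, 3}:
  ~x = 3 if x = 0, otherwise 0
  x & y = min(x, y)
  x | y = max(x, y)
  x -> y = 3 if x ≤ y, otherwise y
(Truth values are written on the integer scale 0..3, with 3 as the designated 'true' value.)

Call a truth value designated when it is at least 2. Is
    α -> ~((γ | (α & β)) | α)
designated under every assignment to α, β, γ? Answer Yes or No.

Counterexample: take α = 1, β = 0, γ = 0.
α & β = 1 & 0 = 0
γ | (α & β) = 0 | 0 = 0
(γ | (α & β)) | α = 0 | 1 = 1
~((γ | (α & β)) | α) = ~1 = 0
α -> ~((γ | (α & β)) | α) = 1 -> 0 = 0
This gives 0, which is below 2.

No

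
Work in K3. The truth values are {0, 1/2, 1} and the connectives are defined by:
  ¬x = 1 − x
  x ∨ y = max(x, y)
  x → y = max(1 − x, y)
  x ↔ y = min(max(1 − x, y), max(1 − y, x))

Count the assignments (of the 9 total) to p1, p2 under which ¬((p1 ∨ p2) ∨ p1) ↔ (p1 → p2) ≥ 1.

p1 = 0, p2 = 0 ↦ 1  ≥
p1 = 0, p2 = 1/2 ↦ 1/2  <
p1 = 0, p2 = 1 ↦ 0  <
p1 = 1/2, p2 = 0 ↦ 1/2  <
p1 = 1/2, p2 = 1/2 ↦ 1/2  <
p1 = 1/2, p2 = 1 ↦ 0  <
p1 = 1, p2 = 0 ↦ 1  ≥
p1 = 1, p2 = 1/2 ↦ 1/2  <
p1 = 1, p2 = 1 ↦ 0  <
So 2 of the 9 assignments meet the threshold.

2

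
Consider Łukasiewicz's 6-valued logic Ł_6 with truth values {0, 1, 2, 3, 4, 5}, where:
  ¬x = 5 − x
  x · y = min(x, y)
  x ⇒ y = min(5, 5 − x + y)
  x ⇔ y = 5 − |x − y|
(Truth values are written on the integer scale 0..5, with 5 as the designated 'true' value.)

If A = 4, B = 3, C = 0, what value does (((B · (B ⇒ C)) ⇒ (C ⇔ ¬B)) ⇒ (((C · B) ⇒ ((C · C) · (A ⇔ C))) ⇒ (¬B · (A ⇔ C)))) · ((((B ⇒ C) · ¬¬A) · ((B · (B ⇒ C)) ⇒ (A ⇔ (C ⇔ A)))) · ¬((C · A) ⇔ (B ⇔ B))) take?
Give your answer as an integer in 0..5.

1

B ⇒ C = 3 ⇒ 0 = 2
B · (B ⇒ C) = 3 · 2 = 2
¬B = ¬3 = 2
C ⇔ ¬B = 0 ⇔ 2 = 3
(B · (B ⇒ C)) ⇒ (C ⇔ ¬B) = 2 ⇒ 3 = 5
C · B = 0 · 3 = 0
C · C = 0 · 0 = 0
A ⇔ C = 4 ⇔ 0 = 1
(C · C) · (A ⇔ C) = 0 · 1 = 0
(C · B) ⇒ ((C · C) · (A ⇔ C)) = 0 ⇒ 0 = 5
¬B = ¬3 = 2
A ⇔ C = 4 ⇔ 0 = 1
¬B · (A ⇔ C) = 2 · 1 = 1
((C · B) ⇒ ((C · C) · (A ⇔ C))) ⇒ (¬B · (A ⇔ C)) = 5 ⇒ 1 = 1
((B · (B ⇒ C)) ⇒ (C ⇔ ¬B)) ⇒ (((C · B) ⇒ ((C · C) · (A ⇔ C))) ⇒ (¬B · (A ⇔ C))) = 5 ⇒ 1 = 1
B ⇒ C = 3 ⇒ 0 = 2
¬A = ¬4 = 1
¬¬A = ¬1 = 4
(B ⇒ C) · ¬¬A = 2 · 4 = 2
B ⇒ C = 3 ⇒ 0 = 2
B · (B ⇒ C) = 3 · 2 = 2
C ⇔ A = 0 ⇔ 4 = 1
A ⇔ (C ⇔ A) = 4 ⇔ 1 = 2
(B · (B ⇒ C)) ⇒ (A ⇔ (C ⇔ A)) = 2 ⇒ 2 = 5
((B ⇒ C) · ¬¬A) · ((B · (B ⇒ C)) ⇒ (A ⇔ (C ⇔ A))) = 2 · 5 = 2
C · A = 0 · 4 = 0
B ⇔ B = 3 ⇔ 3 = 5
(C · A) ⇔ (B ⇔ B) = 0 ⇔ 5 = 0
¬((C · A) ⇔ (B ⇔ B)) = ¬0 = 5
(((B ⇒ C) · ¬¬A) · ((B · (B ⇒ C)) ⇒ (A ⇔ (C ⇔ A)))) · ¬((C · A) ⇔ (B ⇔ B)) = 2 · 5 = 2
(((B · (B ⇒ C)) ⇒ (C ⇔ ¬B)) ⇒ (((C · B) ⇒ ((C · C) · (A ⇔ C))) ⇒ (¬B · (A ⇔ C)))) · ((((B ⇒ C) · ¬¬A) · ((B · (B ⇒ C)) ⇒ (A ⇔ (C ⇔ A)))) · ¬((C · A) ⇔ (B ⇔ B))) = 1 · 2 = 1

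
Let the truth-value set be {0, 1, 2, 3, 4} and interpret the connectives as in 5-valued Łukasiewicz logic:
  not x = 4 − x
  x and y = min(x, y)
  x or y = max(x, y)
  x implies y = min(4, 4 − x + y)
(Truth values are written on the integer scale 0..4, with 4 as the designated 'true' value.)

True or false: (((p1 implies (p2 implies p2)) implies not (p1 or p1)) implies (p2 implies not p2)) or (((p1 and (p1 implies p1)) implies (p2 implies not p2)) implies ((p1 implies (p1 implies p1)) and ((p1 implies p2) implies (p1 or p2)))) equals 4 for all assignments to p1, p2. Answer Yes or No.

Counterexample: take p1 = 0, p2 = 3.
p2 implies p2 = 3 implies 3 = 4
p1 implies (p2 implies p2) = 0 implies 4 = 4
p1 or p1 = 0 or 0 = 0
not (p1 or p1) = not 0 = 4
(p1 implies (p2 implies p2)) implies not (p1 or p1) = 4 implies 4 = 4
not p2 = not 3 = 1
p2 implies not p2 = 3 implies 1 = 2
((p1 implies (p2 implies p2)) implies not (p1 or p1)) implies (p2 implies not p2) = 4 implies 2 = 2
p1 implies p1 = 0 implies 0 = 4
p1 and (p1 implies p1) = 0 and 4 = 0
not p2 = not 3 = 1
p2 implies not p2 = 3 implies 1 = 2
(p1 and (p1 implies p1)) implies (p2 implies not p2) = 0 implies 2 = 4
p1 implies p1 = 0 implies 0 = 4
p1 implies (p1 implies p1) = 0 implies 4 = 4
p1 implies p2 = 0 implies 3 = 4
p1 or p2 = 0 or 3 = 3
(p1 implies p2) implies (p1 or p2) = 4 implies 3 = 3
(p1 implies (p1 implies p1)) and ((p1 implies p2) implies (p1 or p2)) = 4 and 3 = 3
((p1 and (p1 implies p1)) implies (p2 implies not p2)) implies ((p1 implies (p1 implies p1)) and ((p1 implies p2) implies (p1 or p2))) = 4 implies 3 = 3
(((p1 implies (p2 implies p2)) implies not (p1 or p1)) implies (p2 implies not p2)) or (((p1 and (p1 implies p1)) implies (p2 implies not p2)) implies ((p1 implies (p1 implies p1)) and ((p1 implies p2) implies (p1 or p2)))) = 2 or 3 = 3
This gives 3 ≠ 4.

No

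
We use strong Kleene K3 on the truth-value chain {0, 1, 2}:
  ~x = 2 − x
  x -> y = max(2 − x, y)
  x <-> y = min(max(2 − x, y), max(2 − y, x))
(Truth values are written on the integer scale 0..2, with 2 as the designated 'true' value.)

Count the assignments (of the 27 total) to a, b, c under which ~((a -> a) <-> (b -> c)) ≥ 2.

2

value 2: 2 assignments (counts)
value 1: 15 assignments
value 0: 10 assignments
So 2 of the 27 assignments meet the threshold.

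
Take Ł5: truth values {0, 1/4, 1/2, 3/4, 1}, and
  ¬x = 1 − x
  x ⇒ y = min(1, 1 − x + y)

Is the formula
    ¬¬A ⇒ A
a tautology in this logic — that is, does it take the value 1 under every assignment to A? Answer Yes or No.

Yes

A = 0 ↦ 1
A = 1/4 ↦ 1
A = 1/2 ↦ 1
A = 3/4 ↦ 1
A = 1 ↦ 1
Every assignment gives a value ≥ 1.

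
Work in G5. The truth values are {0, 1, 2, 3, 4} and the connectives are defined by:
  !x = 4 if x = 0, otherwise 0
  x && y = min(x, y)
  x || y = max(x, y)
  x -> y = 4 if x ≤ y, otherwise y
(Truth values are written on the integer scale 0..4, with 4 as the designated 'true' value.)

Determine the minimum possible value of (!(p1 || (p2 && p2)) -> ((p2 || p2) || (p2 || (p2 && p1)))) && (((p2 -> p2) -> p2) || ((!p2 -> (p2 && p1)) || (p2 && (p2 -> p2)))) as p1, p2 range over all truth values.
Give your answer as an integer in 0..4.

Take p1 = 0, p2 = 0:
p2 && p2 = 0 && 0 = 0
p1 || (p2 && p2) = 0 || 0 = 0
!(p1 || (p2 && p2)) = !0 = 4
p2 || p2 = 0 || 0 = 0
p2 && p1 = 0 && 0 = 0
p2 || (p2 && p1) = 0 || 0 = 0
(p2 || p2) || (p2 || (p2 && p1)) = 0 || 0 = 0
!(p1 || (p2 && p2)) -> ((p2 || p2) || (p2 || (p2 && p1))) = 4 -> 0 = 0
p2 -> p2 = 0 -> 0 = 4
(p2 -> p2) -> p2 = 4 -> 0 = 0
!p2 = !0 = 4
p2 && p1 = 0 && 0 = 0
!p2 -> (p2 && p1) = 4 -> 0 = 0
p2 -> p2 = 0 -> 0 = 4
p2 && (p2 -> p2) = 0 && 4 = 0
(!p2 -> (p2 && p1)) || (p2 && (p2 -> p2)) = 0 || 0 = 0
((p2 -> p2) -> p2) || ((!p2 -> (p2 && p1)) || (p2 && (p2 -> p2))) = 0 || 0 = 0
(!(p1 || (p2 && p2)) -> ((p2 || p2) || (p2 || (p2 && p1)))) && (((p2 -> p2) -> p2) || ((!p2 -> (p2 && p1)) || (p2 && (p2 -> p2)))) = 0 && 0 = 0
No assignment yields a value below 0, so this is the minimum.

0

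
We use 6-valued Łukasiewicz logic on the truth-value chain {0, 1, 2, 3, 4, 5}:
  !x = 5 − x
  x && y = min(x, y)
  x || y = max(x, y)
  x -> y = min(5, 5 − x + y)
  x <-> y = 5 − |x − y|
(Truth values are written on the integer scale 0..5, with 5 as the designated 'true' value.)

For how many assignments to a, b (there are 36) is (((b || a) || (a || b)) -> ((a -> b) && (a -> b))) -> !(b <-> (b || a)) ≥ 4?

value 5: 5 assignments (counts)
value 4: 2 assignments (counts)
value 3: 1 assignment
value 2: 3 assignments
value 1: 4 assignments
value 0: 21 assignments
So 7 of the 36 assignments meet the threshold.

7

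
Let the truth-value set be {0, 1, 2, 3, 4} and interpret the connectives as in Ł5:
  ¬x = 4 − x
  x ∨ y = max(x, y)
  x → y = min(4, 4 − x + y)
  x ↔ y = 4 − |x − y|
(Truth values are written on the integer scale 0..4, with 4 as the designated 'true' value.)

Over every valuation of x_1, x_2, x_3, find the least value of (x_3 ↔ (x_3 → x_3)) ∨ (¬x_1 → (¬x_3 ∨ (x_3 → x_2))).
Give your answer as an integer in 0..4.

2

Take x_1 = 0, x_2 = 0, x_3 = 2:
x_3 → x_3 = 2 → 2 = 4
x_3 ↔ (x_3 → x_3) = 2 ↔ 4 = 2
¬x_1 = ¬0 = 4
¬x_3 = ¬2 = 2
x_3 → x_2 = 2 → 0 = 2
¬x_3 ∨ (x_3 → x_2) = 2 ∨ 2 = 2
¬x_1 → (¬x_3 ∨ (x_3 → x_2)) = 4 → 2 = 2
(x_3 ↔ (x_3 → x_3)) ∨ (¬x_1 → (¬x_3 ∨ (x_3 → x_2))) = 2 ∨ 2 = 2
No assignment yields a value below 2, so this is the minimum.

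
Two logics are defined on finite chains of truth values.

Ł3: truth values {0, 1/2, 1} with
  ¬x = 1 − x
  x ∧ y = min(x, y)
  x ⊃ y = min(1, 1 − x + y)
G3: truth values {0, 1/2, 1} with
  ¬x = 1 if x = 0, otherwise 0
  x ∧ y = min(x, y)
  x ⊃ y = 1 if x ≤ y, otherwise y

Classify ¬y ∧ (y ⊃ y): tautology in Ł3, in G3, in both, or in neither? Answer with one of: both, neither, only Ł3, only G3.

In Ł3: at y = 1/2 the value is 1/2 — not a tautology.
In G3: at y = 1/2 the value is 0 — not a tautology.

neither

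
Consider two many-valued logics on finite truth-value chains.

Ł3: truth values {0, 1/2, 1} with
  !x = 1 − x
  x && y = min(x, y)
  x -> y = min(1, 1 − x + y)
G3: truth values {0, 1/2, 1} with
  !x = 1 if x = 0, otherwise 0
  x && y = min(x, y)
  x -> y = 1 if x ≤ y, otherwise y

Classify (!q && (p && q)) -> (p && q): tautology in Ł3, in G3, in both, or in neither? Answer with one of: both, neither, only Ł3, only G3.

In Ł3: every assignment gives 1 — tautology.
In G3: every assignment gives 1 — tautology.

both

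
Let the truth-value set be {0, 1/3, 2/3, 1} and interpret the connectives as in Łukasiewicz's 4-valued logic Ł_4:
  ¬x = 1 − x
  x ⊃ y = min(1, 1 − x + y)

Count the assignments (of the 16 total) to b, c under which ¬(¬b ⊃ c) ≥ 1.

b = 0, c = 0 ↦ 1  ≥
b = 0, c = 1/3 ↦ 2/3  <
b = 0, c = 2/3 ↦ 1/3  <
b = 0, c = 1 ↦ 0  <
b = 1/3, c = 0 ↦ 2/3  <
b = 1/3, c = 1/3 ↦ 1/3  <
b = 1/3, c = 2/3 ↦ 0  <
b = 1/3, c = 1 ↦ 0  <
b = 2/3, c = 0 ↦ 1/3  <
b = 2/3, c = 1/3 ↦ 0  <
b = 2/3, c = 2/3 ↦ 0  <
b = 2/3, c = 1 ↦ 0  <
b = 1, c = 0 ↦ 0  <
b = 1, c = 1/3 ↦ 0  <
b = 1, c = 2/3 ↦ 0  <
b = 1, c = 1 ↦ 0  <
So 1 of the 16 assignments meets the threshold.

1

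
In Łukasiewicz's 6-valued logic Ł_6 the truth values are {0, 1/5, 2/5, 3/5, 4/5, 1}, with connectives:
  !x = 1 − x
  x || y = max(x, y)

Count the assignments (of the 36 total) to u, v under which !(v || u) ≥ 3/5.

9

value 1: 1 assignment (counts)
value 4/5: 3 assignments (counts)
value 3/5: 5 assignments (counts)
value 2/5: 7 assignments
value 1/5: 9 assignments
value 0: 11 assignments
So 9 of the 36 assignments meet the threshold.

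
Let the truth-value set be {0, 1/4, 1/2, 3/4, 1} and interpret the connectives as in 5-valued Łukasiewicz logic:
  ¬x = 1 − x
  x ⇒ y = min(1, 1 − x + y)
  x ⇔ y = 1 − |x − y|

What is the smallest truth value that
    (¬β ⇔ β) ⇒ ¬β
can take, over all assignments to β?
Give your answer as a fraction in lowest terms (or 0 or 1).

Take β = 1/2:
¬β = ¬1/2 = 1/2
¬β ⇔ β = 1/2 ⇔ 1/2 = 1
¬β = ¬1/2 = 1/2
(¬β ⇔ β) ⇒ ¬β = 1 ⇒ 1/2 = 1/2
No assignment yields a value below 1/2, so this is the minimum.

1/2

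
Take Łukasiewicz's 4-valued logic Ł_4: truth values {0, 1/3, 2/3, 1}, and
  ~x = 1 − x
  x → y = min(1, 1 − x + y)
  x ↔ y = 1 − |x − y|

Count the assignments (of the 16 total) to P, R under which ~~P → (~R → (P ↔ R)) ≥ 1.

13

P = 0, R = 0 ↦ 1  ≥
P = 0, R = 1/3 ↦ 1  ≥
P = 0, R = 2/3 ↦ 1  ≥
P = 0, R = 1 ↦ 1  ≥
P = 1/3, R = 0 ↦ 1  ≥
P = 1/3, R = 1/3 ↦ 1  ≥
P = 1/3, R = 2/3 ↦ 1  ≥
P = 1/3, R = 1 ↦ 1  ≥
P = 2/3, R = 0 ↦ 2/3  <
P = 2/3, R = 1/3 ↦ 1  ≥
P = 2/3, R = 2/3 ↦ 1  ≥
P = 2/3, R = 1 ↦ 1  ≥
P = 1, R = 0 ↦ 0  <
P = 1, R = 1/3 ↦ 2/3  <
P = 1, R = 2/3 ↦ 1  ≥
P = 1, R = 1 ↦ 1  ≥
So 13 of the 16 assignments meet the threshold.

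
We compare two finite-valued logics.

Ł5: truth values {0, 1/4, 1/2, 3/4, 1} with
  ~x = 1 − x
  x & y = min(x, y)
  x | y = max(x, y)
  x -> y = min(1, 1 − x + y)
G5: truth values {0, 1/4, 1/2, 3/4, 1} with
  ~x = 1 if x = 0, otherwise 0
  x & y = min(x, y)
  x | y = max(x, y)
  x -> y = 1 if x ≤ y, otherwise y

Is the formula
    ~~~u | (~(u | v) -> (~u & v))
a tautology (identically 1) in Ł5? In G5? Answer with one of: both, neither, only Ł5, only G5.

only G5

In Ł5: at u = 1/4, v = 0 the value is 3/4 — not a tautology.
In G5: every assignment gives 1 — tautology.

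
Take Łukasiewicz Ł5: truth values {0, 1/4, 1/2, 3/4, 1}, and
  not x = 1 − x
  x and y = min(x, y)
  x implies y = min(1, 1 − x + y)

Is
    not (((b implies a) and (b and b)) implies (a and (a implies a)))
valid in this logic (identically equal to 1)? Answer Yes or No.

Counterexample: take a = 0, b = 0.
b implies a = 0 implies 0 = 1
b and b = 0 and 0 = 0
(b implies a) and (b and b) = 1 and 0 = 0
a implies a = 0 implies 0 = 1
a and (a implies a) = 0 and 1 = 0
((b implies a) and (b and b)) implies (a and (a implies a)) = 0 implies 0 = 1
not (((b implies a) and (b and b)) implies (a and (a implies a))) = not 1 = 0
This gives 0 ≠ 1.

No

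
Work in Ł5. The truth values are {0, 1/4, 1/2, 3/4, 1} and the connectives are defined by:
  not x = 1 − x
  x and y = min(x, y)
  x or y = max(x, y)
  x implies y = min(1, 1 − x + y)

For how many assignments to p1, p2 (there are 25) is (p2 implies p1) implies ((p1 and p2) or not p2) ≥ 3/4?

22

value 1: 13 assignments (counts)
value 3/4: 9 assignments (counts)
value 1/2: 3 assignments
So 22 of the 25 assignments meet the threshold.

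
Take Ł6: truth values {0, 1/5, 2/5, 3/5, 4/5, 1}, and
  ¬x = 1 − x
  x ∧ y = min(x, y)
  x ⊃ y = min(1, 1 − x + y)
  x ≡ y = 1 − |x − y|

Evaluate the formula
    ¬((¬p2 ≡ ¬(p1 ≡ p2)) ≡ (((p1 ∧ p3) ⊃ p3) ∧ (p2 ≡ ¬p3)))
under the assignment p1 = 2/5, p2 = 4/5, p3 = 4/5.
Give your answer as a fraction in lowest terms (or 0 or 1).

2/5

¬p2 = ¬4/5 = 1/5
p1 ≡ p2 = 2/5 ≡ 4/5 = 3/5
¬(p1 ≡ p2) = ¬3/5 = 2/5
¬p2 ≡ ¬(p1 ≡ p2) = 1/5 ≡ 2/5 = 4/5
p1 ∧ p3 = 2/5 ∧ 4/5 = 2/5
(p1 ∧ p3) ⊃ p3 = 2/5 ⊃ 4/5 = 1
¬p3 = ¬4/5 = 1/5
p2 ≡ ¬p3 = 4/5 ≡ 1/5 = 2/5
((p1 ∧ p3) ⊃ p3) ∧ (p2 ≡ ¬p3) = 1 ∧ 2/5 = 2/5
(¬p2 ≡ ¬(p1 ≡ p2)) ≡ (((p1 ∧ p3) ⊃ p3) ∧ (p2 ≡ ¬p3)) = 4/5 ≡ 2/5 = 3/5
¬((¬p2 ≡ ¬(p1 ≡ p2)) ≡ (((p1 ∧ p3) ⊃ p3) ∧ (p2 ≡ ¬p3))) = ¬3/5 = 2/5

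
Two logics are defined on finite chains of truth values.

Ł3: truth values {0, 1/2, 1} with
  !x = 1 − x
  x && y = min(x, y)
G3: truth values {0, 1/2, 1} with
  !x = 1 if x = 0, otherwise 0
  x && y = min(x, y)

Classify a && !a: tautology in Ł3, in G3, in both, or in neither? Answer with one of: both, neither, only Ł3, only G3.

neither

In Ł3: at a = 0 the value is 0 — not a tautology.
In G3: at a = 0 the value is 0 — not a tautology.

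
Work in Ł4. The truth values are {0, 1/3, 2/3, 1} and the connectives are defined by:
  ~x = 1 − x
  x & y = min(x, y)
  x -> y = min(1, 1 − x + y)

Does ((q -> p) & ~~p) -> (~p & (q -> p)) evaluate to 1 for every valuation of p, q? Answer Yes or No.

Counterexample: take p = 2/3, q = 0.
q -> p = 0 -> 2/3 = 1
~p = ~2/3 = 1/3
~~p = ~1/3 = 2/3
(q -> p) & ~~p = 1 & 2/3 = 2/3
~p = ~2/3 = 1/3
q -> p = 0 -> 2/3 = 1
~p & (q -> p) = 1/3 & 1 = 1/3
((q -> p) & ~~p) -> (~p & (q -> p)) = 2/3 -> 1/3 = 2/3
This gives 2/3 ≠ 1.

No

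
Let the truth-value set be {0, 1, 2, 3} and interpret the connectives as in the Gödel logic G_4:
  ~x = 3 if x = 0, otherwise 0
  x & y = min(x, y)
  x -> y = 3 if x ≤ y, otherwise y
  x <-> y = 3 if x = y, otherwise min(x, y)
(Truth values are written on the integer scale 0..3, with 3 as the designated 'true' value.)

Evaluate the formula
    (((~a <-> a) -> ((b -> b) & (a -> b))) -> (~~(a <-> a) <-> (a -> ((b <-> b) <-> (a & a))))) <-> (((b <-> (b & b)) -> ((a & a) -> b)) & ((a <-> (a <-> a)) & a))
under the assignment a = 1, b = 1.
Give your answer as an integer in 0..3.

~a = ~1 = 0
~a <-> a = 0 <-> 1 = 0
b -> b = 1 -> 1 = 3
a -> b = 1 -> 1 = 3
(b -> b) & (a -> b) = 3 & 3 = 3
(~a <-> a) -> ((b -> b) & (a -> b)) = 0 -> 3 = 3
a <-> a = 1 <-> 1 = 3
~(a <-> a) = ~3 = 0
~~(a <-> a) = ~0 = 3
b <-> b = 1 <-> 1 = 3
a & a = 1 & 1 = 1
(b <-> b) <-> (a & a) = 3 <-> 1 = 1
a -> ((b <-> b) <-> (a & a)) = 1 -> 1 = 3
~~(a <-> a) <-> (a -> ((b <-> b) <-> (a & a))) = 3 <-> 3 = 3
((~a <-> a) -> ((b -> b) & (a -> b))) -> (~~(a <-> a) <-> (a -> ((b <-> b) <-> (a & a)))) = 3 -> 3 = 3
b & b = 1 & 1 = 1
b <-> (b & b) = 1 <-> 1 = 3
a & a = 1 & 1 = 1
(a & a) -> b = 1 -> 1 = 3
(b <-> (b & b)) -> ((a & a) -> b) = 3 -> 3 = 3
a <-> a = 1 <-> 1 = 3
a <-> (a <-> a) = 1 <-> 3 = 1
(a <-> (a <-> a)) & a = 1 & 1 = 1
((b <-> (b & b)) -> ((a & a) -> b)) & ((a <-> (a <-> a)) & a) = 3 & 1 = 1
(((~a <-> a) -> ((b -> b) & (a -> b))) -> (~~(a <-> a) <-> (a -> ((b <-> b) <-> (a & a))))) <-> (((b <-> (b & b)) -> ((a & a) -> b)) & ((a <-> (a <-> a)) & a)) = 3 <-> 1 = 1

1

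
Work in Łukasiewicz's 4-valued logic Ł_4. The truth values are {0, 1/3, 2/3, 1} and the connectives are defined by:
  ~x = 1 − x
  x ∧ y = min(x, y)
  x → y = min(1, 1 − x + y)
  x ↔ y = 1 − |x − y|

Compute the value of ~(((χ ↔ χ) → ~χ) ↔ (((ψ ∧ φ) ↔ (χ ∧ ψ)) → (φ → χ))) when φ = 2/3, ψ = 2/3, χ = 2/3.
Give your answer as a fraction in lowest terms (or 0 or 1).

χ ↔ χ = 2/3 ↔ 2/3 = 1
~χ = ~2/3 = 1/3
(χ ↔ χ) → ~χ = 1 → 1/3 = 1/3
ψ ∧ φ = 2/3 ∧ 2/3 = 2/3
χ ∧ ψ = 2/3 ∧ 2/3 = 2/3
(ψ ∧ φ) ↔ (χ ∧ ψ) = 2/3 ↔ 2/3 = 1
φ → χ = 2/3 → 2/3 = 1
((ψ ∧ φ) ↔ (χ ∧ ψ)) → (φ → χ) = 1 → 1 = 1
((χ ↔ χ) → ~χ) ↔ (((ψ ∧ φ) ↔ (χ ∧ ψ)) → (φ → χ)) = 1/3 ↔ 1 = 1/3
~(((χ ↔ χ) → ~χ) ↔ (((ψ ∧ φ) ↔ (χ ∧ ψ)) → (φ → χ))) = ~1/3 = 2/3

2/3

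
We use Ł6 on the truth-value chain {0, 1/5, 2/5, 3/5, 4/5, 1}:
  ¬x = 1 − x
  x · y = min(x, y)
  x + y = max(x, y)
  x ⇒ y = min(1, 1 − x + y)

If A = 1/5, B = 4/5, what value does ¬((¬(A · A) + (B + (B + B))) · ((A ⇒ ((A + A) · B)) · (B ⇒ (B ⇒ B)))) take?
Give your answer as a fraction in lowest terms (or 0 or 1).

A · A = 1/5 · 1/5 = 1/5
¬(A · A) = ¬1/5 = 4/5
B + B = 4/5 + 4/5 = 4/5
B + (B + B) = 4/5 + 4/5 = 4/5
¬(A · A) + (B + (B + B)) = 4/5 + 4/5 = 4/5
A + A = 1/5 + 1/5 = 1/5
(A + A) · B = 1/5 · 4/5 = 1/5
A ⇒ ((A + A) · B) = 1/5 ⇒ 1/5 = 1
B ⇒ B = 4/5 ⇒ 4/5 = 1
B ⇒ (B ⇒ B) = 4/5 ⇒ 1 = 1
(A ⇒ ((A + A) · B)) · (B ⇒ (B ⇒ B)) = 1 · 1 = 1
(¬(A · A) + (B + (B + B))) · ((A ⇒ ((A + A) · B)) · (B ⇒ (B ⇒ B))) = 4/5 · 1 = 4/5
¬((¬(A · A) + (B + (B + B))) · ((A ⇒ ((A + A) · B)) · (B ⇒ (B ⇒ B)))) = ¬4/5 = 1/5

1/5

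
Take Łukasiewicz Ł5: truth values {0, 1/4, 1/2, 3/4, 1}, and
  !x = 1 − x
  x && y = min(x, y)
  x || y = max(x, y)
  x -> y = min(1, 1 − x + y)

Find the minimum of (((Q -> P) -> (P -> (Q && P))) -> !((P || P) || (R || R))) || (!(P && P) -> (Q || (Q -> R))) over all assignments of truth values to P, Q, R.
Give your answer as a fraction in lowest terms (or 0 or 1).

3/4

Take P = 0, Q = 1/2, R = 1/4:
Q -> P = 1/2 -> 0 = 1/2
Q && P = 1/2 && 0 = 0
P -> (Q && P) = 0 -> 0 = 1
(Q -> P) -> (P -> (Q && P)) = 1/2 -> 1 = 1
P || P = 0 || 0 = 0
R || R = 1/4 || 1/4 = 1/4
(P || P) || (R || R) = 0 || 1/4 = 1/4
!((P || P) || (R || R)) = !1/4 = 3/4
((Q -> P) -> (P -> (Q && P))) -> !((P || P) || (R || R)) = 1 -> 3/4 = 3/4
P && P = 0 && 0 = 0
!(P && P) = !0 = 1
Q -> R = 1/2 -> 1/4 = 3/4
Q || (Q -> R) = 1/2 || 3/4 = 3/4
!(P && P) -> (Q || (Q -> R)) = 1 -> 3/4 = 3/4
(((Q -> P) -> (P -> (Q && P))) -> !((P || P) || (R || R))) || (!(P && P) -> (Q || (Q -> R))) = 3/4 || 3/4 = 3/4
No assignment yields a value below 3/4, so this is the minimum.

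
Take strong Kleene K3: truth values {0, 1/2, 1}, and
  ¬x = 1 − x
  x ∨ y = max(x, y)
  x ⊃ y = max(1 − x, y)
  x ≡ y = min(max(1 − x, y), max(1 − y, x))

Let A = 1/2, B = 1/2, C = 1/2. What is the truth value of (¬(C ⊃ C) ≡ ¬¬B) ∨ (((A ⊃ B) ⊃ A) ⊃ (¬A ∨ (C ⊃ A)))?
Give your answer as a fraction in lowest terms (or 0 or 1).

1/2

C ⊃ C = 1/2 ⊃ 1/2 = 1/2
¬(C ⊃ C) = ¬1/2 = 1/2
¬B = ¬1/2 = 1/2
¬¬B = ¬1/2 = 1/2
¬(C ⊃ C) ≡ ¬¬B = 1/2 ≡ 1/2 = 1/2
A ⊃ B = 1/2 ⊃ 1/2 = 1/2
(A ⊃ B) ⊃ A = 1/2 ⊃ 1/2 = 1/2
¬A = ¬1/2 = 1/2
C ⊃ A = 1/2 ⊃ 1/2 = 1/2
¬A ∨ (C ⊃ A) = 1/2 ∨ 1/2 = 1/2
((A ⊃ B) ⊃ A) ⊃ (¬A ∨ (C ⊃ A)) = 1/2 ⊃ 1/2 = 1/2
(¬(C ⊃ C) ≡ ¬¬B) ∨ (((A ⊃ B) ⊃ A) ⊃ (¬A ∨ (C ⊃ A))) = 1/2 ∨ 1/2 = 1/2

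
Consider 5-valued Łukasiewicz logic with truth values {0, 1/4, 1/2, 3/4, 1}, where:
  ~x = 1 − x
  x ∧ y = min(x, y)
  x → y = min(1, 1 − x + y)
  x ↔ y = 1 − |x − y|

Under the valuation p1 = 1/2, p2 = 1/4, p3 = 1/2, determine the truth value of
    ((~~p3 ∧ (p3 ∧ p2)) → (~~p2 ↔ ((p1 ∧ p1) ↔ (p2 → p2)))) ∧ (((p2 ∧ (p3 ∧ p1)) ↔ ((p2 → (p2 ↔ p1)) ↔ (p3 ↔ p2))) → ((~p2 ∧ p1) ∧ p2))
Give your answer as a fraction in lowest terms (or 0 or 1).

~p3 = ~1/2 = 1/2
~~p3 = ~1/2 = 1/2
p3 ∧ p2 = 1/2 ∧ 1/4 = 1/4
~~p3 ∧ (p3 ∧ p2) = 1/2 ∧ 1/4 = 1/4
~p2 = ~1/4 = 3/4
~~p2 = ~3/4 = 1/4
p1 ∧ p1 = 1/2 ∧ 1/2 = 1/2
p2 → p2 = 1/4 → 1/4 = 1
(p1 ∧ p1) ↔ (p2 → p2) = 1/2 ↔ 1 = 1/2
~~p2 ↔ ((p1 ∧ p1) ↔ (p2 → p2)) = 1/4 ↔ 1/2 = 3/4
(~~p3 ∧ (p3 ∧ p2)) → (~~p2 ↔ ((p1 ∧ p1) ↔ (p2 → p2))) = 1/4 → 3/4 = 1
p3 ∧ p1 = 1/2 ∧ 1/2 = 1/2
p2 ∧ (p3 ∧ p1) = 1/4 ∧ 1/2 = 1/4
p2 ↔ p1 = 1/4 ↔ 1/2 = 3/4
p2 → (p2 ↔ p1) = 1/4 → 3/4 = 1
p3 ↔ p2 = 1/2 ↔ 1/4 = 3/4
(p2 → (p2 ↔ p1)) ↔ (p3 ↔ p2) = 1 ↔ 3/4 = 3/4
(p2 ∧ (p3 ∧ p1)) ↔ ((p2 → (p2 ↔ p1)) ↔ (p3 ↔ p2)) = 1/4 ↔ 3/4 = 1/2
~p2 = ~1/4 = 3/4
~p2 ∧ p1 = 3/4 ∧ 1/2 = 1/2
(~p2 ∧ p1) ∧ p2 = 1/2 ∧ 1/4 = 1/4
((p2 ∧ (p3 ∧ p1)) ↔ ((p2 → (p2 ↔ p1)) ↔ (p3 ↔ p2))) → ((~p2 ∧ p1) ∧ p2) = 1/2 → 1/4 = 3/4
((~~p3 ∧ (p3 ∧ p2)) → (~~p2 ↔ ((p1 ∧ p1) ↔ (p2 → p2)))) ∧ (((p2 ∧ (p3 ∧ p1)) ↔ ((p2 → (p2 ↔ p1)) ↔ (p3 ↔ p2))) → ((~p2 ∧ p1) ∧ p2)) = 1 ∧ 3/4 = 3/4

3/4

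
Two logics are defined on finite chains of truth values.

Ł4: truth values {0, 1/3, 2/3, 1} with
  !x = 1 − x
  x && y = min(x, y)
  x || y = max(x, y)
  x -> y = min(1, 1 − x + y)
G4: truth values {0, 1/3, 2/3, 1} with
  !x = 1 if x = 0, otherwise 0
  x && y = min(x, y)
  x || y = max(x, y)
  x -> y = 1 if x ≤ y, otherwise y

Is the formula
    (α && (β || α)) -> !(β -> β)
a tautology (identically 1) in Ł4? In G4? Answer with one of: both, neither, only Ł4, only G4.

In Ł4: at α = 1/3, β = 0 the value is 2/3 — not a tautology.
In G4: at α = 1/3, β = 0 the value is 0 — not a tautology.

neither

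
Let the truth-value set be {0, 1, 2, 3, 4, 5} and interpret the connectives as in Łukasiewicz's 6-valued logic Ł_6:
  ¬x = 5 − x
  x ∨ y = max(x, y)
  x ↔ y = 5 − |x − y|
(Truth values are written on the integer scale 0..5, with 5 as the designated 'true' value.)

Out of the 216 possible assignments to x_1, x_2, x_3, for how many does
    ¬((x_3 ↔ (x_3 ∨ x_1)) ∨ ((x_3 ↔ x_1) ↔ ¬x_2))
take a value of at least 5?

1

value 5: 1 assignment (counts)
value 4: 3 assignments
value 3: 6 assignments
value 2: 21 assignments
value 1: 44 assignments
value 0: 141 assignments
So 1 of the 216 assignments meets the threshold.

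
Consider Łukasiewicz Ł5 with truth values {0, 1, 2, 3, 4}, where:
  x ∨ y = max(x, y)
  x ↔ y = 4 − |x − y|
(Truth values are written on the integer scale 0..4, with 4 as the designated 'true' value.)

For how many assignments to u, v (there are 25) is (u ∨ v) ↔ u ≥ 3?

value 4: 15 assignments (counts)
value 3: 4 assignments (counts)
value 2: 3 assignments
value 1: 2 assignments
value 0: 1 assignment
So 19 of the 25 assignments meet the threshold.

19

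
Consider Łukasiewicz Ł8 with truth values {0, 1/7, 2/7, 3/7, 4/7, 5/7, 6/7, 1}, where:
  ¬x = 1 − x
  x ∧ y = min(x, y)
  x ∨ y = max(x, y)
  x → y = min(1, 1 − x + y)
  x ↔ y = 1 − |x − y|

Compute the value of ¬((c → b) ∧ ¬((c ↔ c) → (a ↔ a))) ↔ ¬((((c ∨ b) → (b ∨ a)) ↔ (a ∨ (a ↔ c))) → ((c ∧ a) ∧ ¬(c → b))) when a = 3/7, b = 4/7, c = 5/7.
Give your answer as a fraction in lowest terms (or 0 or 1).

c → b = 5/7 → 4/7 = 6/7
c ↔ c = 5/7 ↔ 5/7 = 1
a ↔ a = 3/7 ↔ 3/7 = 1
(c ↔ c) → (a ↔ a) = 1 → 1 = 1
¬((c ↔ c) → (a ↔ a)) = ¬1 = 0
(c → b) ∧ ¬((c ↔ c) → (a ↔ a)) = 6/7 ∧ 0 = 0
¬((c → b) ∧ ¬((c ↔ c) → (a ↔ a))) = ¬0 = 1
c ∨ b = 5/7 ∨ 4/7 = 5/7
b ∨ a = 4/7 ∨ 3/7 = 4/7
(c ∨ b) → (b ∨ a) = 5/7 → 4/7 = 6/7
a ↔ c = 3/7 ↔ 5/7 = 5/7
a ∨ (a ↔ c) = 3/7 ∨ 5/7 = 5/7
((c ∨ b) → (b ∨ a)) ↔ (a ∨ (a ↔ c)) = 6/7 ↔ 5/7 = 6/7
c ∧ a = 5/7 ∧ 3/7 = 3/7
c → b = 5/7 → 4/7 = 6/7
¬(c → b) = ¬6/7 = 1/7
(c ∧ a) ∧ ¬(c → b) = 3/7 ∧ 1/7 = 1/7
(((c ∨ b) → (b ∨ a)) ↔ (a ∨ (a ↔ c))) → ((c ∧ a) ∧ ¬(c → b)) = 6/7 → 1/7 = 2/7
¬((((c ∨ b) → (b ∨ a)) ↔ (a ∨ (a ↔ c))) → ((c ∧ a) ∧ ¬(c → b))) = ¬2/7 = 5/7
¬((c → b) ∧ ¬((c ↔ c) → (a ↔ a))) ↔ ¬((((c ∨ b) → (b ∨ a)) ↔ (a ∨ (a ↔ c))) → ((c ∧ a) ∧ ¬(c → b))) = 1 ↔ 5/7 = 5/7

5/7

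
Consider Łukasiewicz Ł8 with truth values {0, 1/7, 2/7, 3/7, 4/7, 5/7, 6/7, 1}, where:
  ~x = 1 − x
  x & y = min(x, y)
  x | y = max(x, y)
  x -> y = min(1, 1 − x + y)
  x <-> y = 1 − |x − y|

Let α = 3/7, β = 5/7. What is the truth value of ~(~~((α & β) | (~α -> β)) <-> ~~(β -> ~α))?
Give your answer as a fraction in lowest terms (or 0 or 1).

1/7

α & β = 3/7 & 5/7 = 3/7
~α = ~3/7 = 4/7
~α -> β = 4/7 -> 5/7 = 1
(α & β) | (~α -> β) = 3/7 | 1 = 1
~((α & β) | (~α -> β)) = ~1 = 0
~~((α & β) | (~α -> β)) = ~0 = 1
~α = ~3/7 = 4/7
β -> ~α = 5/7 -> 4/7 = 6/7
~(β -> ~α) = ~6/7 = 1/7
~~(β -> ~α) = ~1/7 = 6/7
~~((α & β) | (~α -> β)) <-> ~~(β -> ~α) = 1 <-> 6/7 = 6/7
~(~~((α & β) | (~α -> β)) <-> ~~(β -> ~α)) = ~6/7 = 1/7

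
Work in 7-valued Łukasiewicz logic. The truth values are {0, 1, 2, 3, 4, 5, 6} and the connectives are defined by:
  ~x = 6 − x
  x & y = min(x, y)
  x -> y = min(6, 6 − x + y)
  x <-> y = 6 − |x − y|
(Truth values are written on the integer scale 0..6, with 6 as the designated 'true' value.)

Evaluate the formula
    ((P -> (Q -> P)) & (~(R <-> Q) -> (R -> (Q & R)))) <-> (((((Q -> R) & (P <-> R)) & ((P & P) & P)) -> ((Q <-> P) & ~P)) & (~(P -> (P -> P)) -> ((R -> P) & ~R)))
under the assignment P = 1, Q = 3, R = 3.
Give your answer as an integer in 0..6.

6

Q -> P = 3 -> 1 = 4
P -> (Q -> P) = 1 -> 4 = 6
R <-> Q = 3 <-> 3 = 6
~(R <-> Q) = ~6 = 0
Q & R = 3 & 3 = 3
R -> (Q & R) = 3 -> 3 = 6
~(R <-> Q) -> (R -> (Q & R)) = 0 -> 6 = 6
(P -> (Q -> P)) & (~(R <-> Q) -> (R -> (Q & R))) = 6 & 6 = 6
Q -> R = 3 -> 3 = 6
P <-> R = 1 <-> 3 = 4
(Q -> R) & (P <-> R) = 6 & 4 = 4
P & P = 1 & 1 = 1
(P & P) & P = 1 & 1 = 1
((Q -> R) & (P <-> R)) & ((P & P) & P) = 4 & 1 = 1
Q <-> P = 3 <-> 1 = 4
~P = ~1 = 5
(Q <-> P) & ~P = 4 & 5 = 4
(((Q -> R) & (P <-> R)) & ((P & P) & P)) -> ((Q <-> P) & ~P) = 1 -> 4 = 6
P -> P = 1 -> 1 = 6
P -> (P -> P) = 1 -> 6 = 6
~(P -> (P -> P)) = ~6 = 0
R -> P = 3 -> 1 = 4
~R = ~3 = 3
(R -> P) & ~R = 4 & 3 = 3
~(P -> (P -> P)) -> ((R -> P) & ~R) = 0 -> 3 = 6
((((Q -> R) & (P <-> R)) & ((P & P) & P)) -> ((Q <-> P) & ~P)) & (~(P -> (P -> P)) -> ((R -> P) & ~R)) = 6 & 6 = 6
((P -> (Q -> P)) & (~(R <-> Q) -> (R -> (Q & R)))) <-> (((((Q -> R) & (P <-> R)) & ((P & P) & P)) -> ((Q <-> P) & ~P)) & (~(P -> (P -> P)) -> ((R -> P) & ~R))) = 6 <-> 6 = 6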